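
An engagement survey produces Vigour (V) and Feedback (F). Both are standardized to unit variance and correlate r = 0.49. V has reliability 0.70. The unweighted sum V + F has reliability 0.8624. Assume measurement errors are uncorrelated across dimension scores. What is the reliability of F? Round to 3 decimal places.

Var(V+F) = 2 + 2·0.49 = 2.980.
True-score variance = ρ_V + ρ_F + 2·0.49, so 0.8624 = (0.70 + ρ_F + 0.98) / 2.980.
ρ_F = 0.8624·2.980 − 0.70 − 0.98 = 0.890.

0.890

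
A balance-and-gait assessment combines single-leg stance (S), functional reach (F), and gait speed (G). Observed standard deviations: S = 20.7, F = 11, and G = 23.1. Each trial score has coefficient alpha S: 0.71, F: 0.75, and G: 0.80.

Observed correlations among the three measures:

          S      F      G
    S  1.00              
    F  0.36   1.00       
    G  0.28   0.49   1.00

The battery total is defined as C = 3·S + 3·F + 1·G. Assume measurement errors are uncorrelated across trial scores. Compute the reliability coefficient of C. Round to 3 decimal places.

0.824

Var(C) = 3²·20.7² + 3²·11² + 23.1² + 2·[9·20.7·11·0.36 + 3·20.7·23.1·0.28 + 3·11·23.1·0.49] = 5479.02 + 3025.88 = 8504.9.
Under uncorrelated errors the observed covariances equal the true-score covariances, so only the own-variance terms attenuate.
True-score variance = [3²·20.7²·0.71 + 3²·11²·0.75 + 23.1²·0.80] + 3025.88 = 3981.69 + 3025.88 = 7007.56.
Reliability = 7007.56 / 8504.9 = 0.824.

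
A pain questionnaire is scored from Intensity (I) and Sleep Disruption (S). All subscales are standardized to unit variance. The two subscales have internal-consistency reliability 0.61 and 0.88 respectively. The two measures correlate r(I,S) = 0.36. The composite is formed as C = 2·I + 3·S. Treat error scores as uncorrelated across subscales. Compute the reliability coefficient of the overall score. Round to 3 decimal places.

0.848

Var(C) = 2² + 3² + 2·[6·0.36] = 13 + 4.32 = 17.32.
Because errors are independent across components, Cov(Tᵢ,Tⱼ) = Cov(Xᵢ,Xⱼ); the off-diagonal part of the true-score variance is the same as above.
True-score variance = [2²·0.61 + 3²·0.88] + 4.32 = 10.36 + 4.32 = 14.68.
Reliability = 14.68 / 17.32 = 0.848.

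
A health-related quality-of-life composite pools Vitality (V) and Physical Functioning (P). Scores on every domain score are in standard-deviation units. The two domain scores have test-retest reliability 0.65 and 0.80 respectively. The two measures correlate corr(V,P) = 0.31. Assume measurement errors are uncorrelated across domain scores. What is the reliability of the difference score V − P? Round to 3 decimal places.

0.601

Var(V−P) = 1 + 1 − 2·0.31 = 2 − 0.62 = 1.38.
Under uncorrelated errors the observed covariances equal the true-score covariances, so only the own-variance terms attenuate.
True-score variance = [0.65 + 0.80] − 0.62 = 1.45 − 0.62 = 0.83.
Reliability = 0.83 / 1.38 = 0.601.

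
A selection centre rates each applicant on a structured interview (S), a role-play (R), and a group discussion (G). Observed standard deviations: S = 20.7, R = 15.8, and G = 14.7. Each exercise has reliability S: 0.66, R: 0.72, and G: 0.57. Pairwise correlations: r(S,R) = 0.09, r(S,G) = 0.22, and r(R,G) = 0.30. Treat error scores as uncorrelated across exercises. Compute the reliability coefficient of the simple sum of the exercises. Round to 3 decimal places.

0.748

Var(S+R+G) = 20.7² + 15.8² + 14.7² + 2·[20.7·15.8·0.09 + 20.7·14.7·0.22 + 15.8·14.7·0.30] = 894.22 + 332.114 = 1226.33.
Because errors are independent across components, Cov(Tᵢ,Tⱼ) = Cov(Xᵢ,Xⱼ); the off-diagonal part of the true-score variance is the same as above.
True-score variance = [20.7²·0.66 + 15.8²·0.72 + 14.7²·0.57] + 332.114 = 585.715 + 332.114 = 917.83.
Reliability = 917.83 / 1226.33 = 0.748.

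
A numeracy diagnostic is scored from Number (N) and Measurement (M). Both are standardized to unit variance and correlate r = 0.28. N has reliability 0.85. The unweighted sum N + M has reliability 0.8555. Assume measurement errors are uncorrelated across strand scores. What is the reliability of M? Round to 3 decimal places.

0.780

Var(N+M) = 2 + 2·0.28 = 2.560.
True-score variance = ρ_N + ρ_M + 2·0.28, so 0.8555 = (0.85 + ρ_M + 0.56) / 2.560.
ρ_M = 0.8555·2.560 − 0.85 − 0.56 = 0.780.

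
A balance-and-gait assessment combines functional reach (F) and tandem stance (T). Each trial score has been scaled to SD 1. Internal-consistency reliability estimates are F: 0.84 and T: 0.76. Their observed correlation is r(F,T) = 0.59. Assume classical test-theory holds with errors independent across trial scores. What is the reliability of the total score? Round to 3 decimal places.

Var(F+T) = 2 + 2·[0.59] = 2 + 1.18 = 3.18.
Under uncorrelated errors the observed covariances equal the true-score covariances, so only the own-variance terms attenuate.
True-score variance = [0.84 + 0.76] + 1.18 = 1.6 + 1.18 = 2.78.
Reliability = 2.78 / 3.18 = 0.874.

0.874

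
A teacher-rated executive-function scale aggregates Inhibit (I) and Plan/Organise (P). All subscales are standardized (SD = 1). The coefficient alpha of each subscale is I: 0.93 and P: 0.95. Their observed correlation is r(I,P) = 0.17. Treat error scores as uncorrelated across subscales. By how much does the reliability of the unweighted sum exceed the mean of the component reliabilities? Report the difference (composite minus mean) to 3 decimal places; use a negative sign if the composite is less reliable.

0.009

Var(sum) = 2 + 0.34 = 2.34; true-score variance = 1.88 + 0.34 = 2.22; composite reliability = 0.9487.
Mean component reliability = 0.9400.
Difference = 0.9487 − 0.9400 = 0.009.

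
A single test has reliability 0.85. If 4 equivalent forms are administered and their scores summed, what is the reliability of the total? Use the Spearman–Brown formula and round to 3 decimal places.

ρ_k = kρ / (1 + (k−1)ρ) = 4·0.85 / (1 + 3·0.85) = 3.400 / 3.550 = 0.958.

0.958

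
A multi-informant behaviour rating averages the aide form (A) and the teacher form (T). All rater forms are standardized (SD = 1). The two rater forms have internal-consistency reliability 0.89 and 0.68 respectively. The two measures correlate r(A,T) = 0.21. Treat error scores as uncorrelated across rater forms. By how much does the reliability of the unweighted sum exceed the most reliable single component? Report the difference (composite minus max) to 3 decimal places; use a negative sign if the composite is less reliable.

-0.068

Var(sum) = 2 + 0.42 = 2.42; true-score variance = 1.57 + 0.42 = 1.99; composite reliability = 0.8223.
Max component reliability = 0.8900.
Difference = 0.8223 − 0.8900 = -0.068.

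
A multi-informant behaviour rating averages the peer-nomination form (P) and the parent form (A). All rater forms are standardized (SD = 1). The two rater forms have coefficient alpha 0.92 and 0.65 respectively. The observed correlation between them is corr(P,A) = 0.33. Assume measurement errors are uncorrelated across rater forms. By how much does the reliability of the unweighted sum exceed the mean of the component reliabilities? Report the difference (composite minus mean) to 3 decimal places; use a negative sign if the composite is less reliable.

Var(sum) = 2 + 0.66 = 2.66; true-score variance = 1.57 + 0.66 = 2.23; composite reliability = 0.8383.
Mean component reliability = 0.7850.
Difference = 0.8383 − 0.7850 = 0.053.

0.053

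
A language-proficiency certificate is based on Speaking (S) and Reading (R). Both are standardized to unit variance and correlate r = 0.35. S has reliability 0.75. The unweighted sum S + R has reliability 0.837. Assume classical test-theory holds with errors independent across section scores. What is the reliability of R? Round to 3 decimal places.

Var(S+R) = 2 + 2·0.35 = 2.700.
True-score variance = ρ_S + ρ_R + 2·0.35, so 0.837 = (0.75 + ρ_R + 0.70) / 2.700.
ρ_R = 0.837·2.700 − 0.75 − 0.70 = 0.810.

0.810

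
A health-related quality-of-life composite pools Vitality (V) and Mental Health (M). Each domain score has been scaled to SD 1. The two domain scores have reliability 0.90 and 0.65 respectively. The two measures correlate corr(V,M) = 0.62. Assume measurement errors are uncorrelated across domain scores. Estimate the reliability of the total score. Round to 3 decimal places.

0.861

Var(V+M) = 2 + 2·[0.62] = 2 + 1.24 = 3.24.
Because errors are independent across components, Cov(Tᵢ,Tⱼ) = Cov(Xᵢ,Xⱼ); the off-diagonal part of the true-score variance is the same as above.
True-score variance = [0.90 + 0.65] + 1.24 = 1.55 + 1.24 = 2.79.
Reliability = 2.79 / 3.24 = 0.861.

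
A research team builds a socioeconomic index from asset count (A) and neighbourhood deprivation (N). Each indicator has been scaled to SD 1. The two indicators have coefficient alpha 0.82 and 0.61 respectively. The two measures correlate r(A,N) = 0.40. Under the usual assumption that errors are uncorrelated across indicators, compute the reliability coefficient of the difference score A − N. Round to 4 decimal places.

Var(A−N) = 1 + 1 − 2·0.40 = 2 − 0.8 = 1.2.
Because errors are independent across components, Cov(Tᵢ,Tⱼ) = Cov(Xᵢ,Xⱼ); the off-diagonal part of the true-score variance is the same as above.
True-score variance = [0.82 + 0.61] − 0.8 = 1.43 − 0.8 = 0.63.
Reliability = 0.63 / 1.2 = 0.5250.

0.5250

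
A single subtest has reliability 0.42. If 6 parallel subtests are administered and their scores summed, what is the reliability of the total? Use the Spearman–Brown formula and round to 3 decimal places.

0.813

ρ_k = kρ / (1 + (k−1)ρ) = 6·0.42 / (1 + 5·0.42) = 2.520 / 3.100 = 0.813.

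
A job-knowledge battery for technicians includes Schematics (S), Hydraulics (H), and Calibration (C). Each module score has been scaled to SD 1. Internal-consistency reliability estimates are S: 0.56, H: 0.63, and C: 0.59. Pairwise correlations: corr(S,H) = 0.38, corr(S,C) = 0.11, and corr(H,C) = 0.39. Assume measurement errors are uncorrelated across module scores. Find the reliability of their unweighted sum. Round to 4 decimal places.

Var(S+H+C) = 3 + 2·[0.38 + 0.11 + 0.39] = 3 + 1.76 = 4.76.
Because errors are independent across components, Cov(Tᵢ,Tⱼ) = Cov(Xᵢ,Xⱼ); the off-diagonal part of the true-score variance is the same as above.
True-score variance = [0.56 + 0.63 + 0.59] + 1.76 = 1.78 + 1.76 = 3.54.
Reliability = 3.54 / 4.76 = 0.7437.

0.7437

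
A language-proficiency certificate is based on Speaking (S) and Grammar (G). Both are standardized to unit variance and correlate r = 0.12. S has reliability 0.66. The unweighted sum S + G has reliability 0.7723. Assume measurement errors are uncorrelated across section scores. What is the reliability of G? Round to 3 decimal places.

Var(S+G) = 2 + 2·0.12 = 2.240.
True-score variance = ρ_S + ρ_G + 2·0.12, so 0.7723 = (0.66 + ρ_G + 0.24) / 2.240.
ρ_G = 0.7723·2.240 − 0.66 − 0.24 = 0.830.

0.830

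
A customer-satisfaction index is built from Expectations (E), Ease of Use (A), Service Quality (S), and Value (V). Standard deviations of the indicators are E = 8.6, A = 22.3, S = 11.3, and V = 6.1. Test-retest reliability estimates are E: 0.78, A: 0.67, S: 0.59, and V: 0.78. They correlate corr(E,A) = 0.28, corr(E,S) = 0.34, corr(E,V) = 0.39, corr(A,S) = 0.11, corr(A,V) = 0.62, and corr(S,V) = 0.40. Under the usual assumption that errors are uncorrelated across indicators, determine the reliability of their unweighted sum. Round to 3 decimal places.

Var(E+A+S+V) = 8.6² + 22.3² + 11.3² + 6.1² + 2·[8.6·22.3·0.28 + 8.6·11.3·0.34 + 8.6·6.1·0.39 + 22.3·11.3·0.11 + 22.3·6.1·0.62 + 11.3·6.1·0.40] = 736.15 + 493.657 = 1229.81.
Because errors are independent across components, Cov(Tᵢ,Tⱼ) = Cov(Xᵢ,Xⱼ); the off-diagonal part of the true-score variance is the same as above.
True-score variance = [8.6²·0.78 + 22.3²·0.67 + 11.3²·0.59 + 6.1²·0.78] + 493.657 = 495.234 + 493.657 = 988.891.
Reliability = 988.891 / 1229.81 = 0.804.

0.804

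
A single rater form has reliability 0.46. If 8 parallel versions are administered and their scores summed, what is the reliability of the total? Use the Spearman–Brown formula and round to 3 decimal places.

ρ_k = kρ / (1 + (k−1)ρ) = 8·0.46 / (1 + 7·0.46) = 3.680 / 4.220 = 0.872.

0.872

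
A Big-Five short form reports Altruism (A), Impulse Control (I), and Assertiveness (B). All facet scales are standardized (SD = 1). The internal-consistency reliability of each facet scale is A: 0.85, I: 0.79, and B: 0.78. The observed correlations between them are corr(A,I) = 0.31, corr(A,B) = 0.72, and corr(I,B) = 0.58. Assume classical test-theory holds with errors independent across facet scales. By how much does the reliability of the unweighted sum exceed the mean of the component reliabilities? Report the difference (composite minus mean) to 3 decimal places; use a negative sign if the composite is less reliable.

Var(sum) = 3 + 3.22 = 6.22; true-score variance = 2.42 + 3.22 = 5.64; composite reliability = 0.9068.
Mean component reliability = 0.8067.
Difference = 0.9068 − 0.8067 = 0.100.

0.100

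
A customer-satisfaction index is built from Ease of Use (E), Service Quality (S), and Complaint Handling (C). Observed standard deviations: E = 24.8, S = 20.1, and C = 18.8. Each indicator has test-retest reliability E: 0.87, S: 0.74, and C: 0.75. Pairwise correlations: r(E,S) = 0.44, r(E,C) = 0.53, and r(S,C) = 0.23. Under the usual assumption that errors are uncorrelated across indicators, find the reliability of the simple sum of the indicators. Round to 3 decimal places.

0.890

Var(E+S+C) = 24.8² + 20.1² + 18.8² + 2·[24.8·20.1·0.44 + 24.8·18.8·0.53 + 20.1·18.8·0.23] = 1372.49 + 1106.7 = 2479.19.
Because errors are independent across components, Cov(Tᵢ,Tⱼ) = Cov(Xᵢ,Xⱼ); the off-diagonal part of the true-score variance is the same as above.
True-score variance = [24.8²·0.87 + 20.1²·0.74 + 18.8²·0.75] + 1106.7 = 1099.13 + 1106.7 = 2205.83.
Reliability = 2205.83 / 2479.19 = 0.890.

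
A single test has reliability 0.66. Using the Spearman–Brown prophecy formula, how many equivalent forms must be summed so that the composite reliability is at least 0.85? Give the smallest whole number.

k ≥ ρ*(1−ρ₁)/(ρ₁(1−ρ*)) = 0.85·0.34 / (0.66·0.15) = 2.919.
Smallest integer k = 3.

3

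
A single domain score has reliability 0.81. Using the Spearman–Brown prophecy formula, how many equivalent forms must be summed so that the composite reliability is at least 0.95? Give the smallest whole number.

k ≥ ρ*(1−ρ₁)/(ρ₁(1−ρ*)) = 0.95·0.19 / (0.81·0.05) = 4.457.
Smallest integer k = 5.

5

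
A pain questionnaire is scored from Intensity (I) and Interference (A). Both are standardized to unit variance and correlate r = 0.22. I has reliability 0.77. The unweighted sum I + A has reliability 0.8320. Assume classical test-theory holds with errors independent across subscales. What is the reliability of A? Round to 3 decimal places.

Var(I+A) = 2 + 2·0.22 = 2.440.
True-score variance = ρ_I + ρ_A + 2·0.22, so 0.8320 = (0.77 + ρ_A + 0.44) / 2.440.
ρ_A = 0.8320·2.440 − 0.77 − 0.44 = 0.820.

0.820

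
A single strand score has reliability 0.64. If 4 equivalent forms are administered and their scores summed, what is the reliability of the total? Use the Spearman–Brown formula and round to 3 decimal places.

0.877

ρ_k = kρ / (1 + (k−1)ρ) = 4·0.64 / (1 + 3·0.64) = 2.560 / 2.920 = 0.877.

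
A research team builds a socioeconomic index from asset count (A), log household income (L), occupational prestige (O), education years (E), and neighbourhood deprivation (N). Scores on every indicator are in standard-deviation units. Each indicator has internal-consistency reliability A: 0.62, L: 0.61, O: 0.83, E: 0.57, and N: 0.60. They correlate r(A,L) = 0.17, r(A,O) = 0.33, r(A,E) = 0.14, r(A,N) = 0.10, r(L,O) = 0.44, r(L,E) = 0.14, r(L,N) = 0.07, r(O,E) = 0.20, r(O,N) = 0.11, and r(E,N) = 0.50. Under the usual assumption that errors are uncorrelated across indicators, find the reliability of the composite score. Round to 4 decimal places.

0.8117

Var(A+L+O+E+N) = 5 + 2·[0.17 + 0.33 + 0.14 + 0.10 + 0.44 + 0.14 + 0.07 + 0.20 + 0.11 + 0.50] = 5 + 4.4 = 9.4.
Because errors are independent across components, Cov(Tᵢ,Tⱼ) = Cov(Xᵢ,Xⱼ); the off-diagonal part of the true-score variance is the same as above.
True-score variance = [0.62 + 0.61 + 0.83 + 0.57 + 0.60] + 4.4 = 3.23 + 4.4 = 7.63.
Reliability = 7.63 / 9.4 = 0.8117.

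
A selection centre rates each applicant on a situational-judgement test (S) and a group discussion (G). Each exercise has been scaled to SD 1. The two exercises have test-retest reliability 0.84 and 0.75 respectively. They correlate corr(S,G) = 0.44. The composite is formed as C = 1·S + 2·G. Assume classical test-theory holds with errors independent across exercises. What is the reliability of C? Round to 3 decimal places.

0.828

Var(C) = 1 + 2² + 2·[2·0.44] = 5 + 1.76 = 6.76.
Under uncorrelated errors the observed covariances equal the true-score covariances, so only the own-variance terms attenuate.
True-score variance = [0.84 + 2²·0.75] + 1.76 = 3.84 + 1.76 = 5.6.
Reliability = 5.6 / 6.76 = 0.828.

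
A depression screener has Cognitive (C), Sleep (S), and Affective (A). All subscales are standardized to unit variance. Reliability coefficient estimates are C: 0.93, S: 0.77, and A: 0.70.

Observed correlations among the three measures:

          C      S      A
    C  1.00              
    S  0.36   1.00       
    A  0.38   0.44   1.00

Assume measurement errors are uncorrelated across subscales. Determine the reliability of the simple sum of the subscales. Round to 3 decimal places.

Var(C+S+A) = 3 + 2·[0.36 + 0.38 + 0.44] = 3 + 2.36 = 5.36.
With uncorrelated errors the cross-covariances are all true-score covariance, so they carry over unchanged; only the diagonal terms shrink to ρᵢσᵢ².
True-score variance = [0.93 + 0.77 + 0.70] + 2.36 = 2.4 + 2.36 = 4.76.
Reliability = 4.76 / 5.36 = 0.888.

0.888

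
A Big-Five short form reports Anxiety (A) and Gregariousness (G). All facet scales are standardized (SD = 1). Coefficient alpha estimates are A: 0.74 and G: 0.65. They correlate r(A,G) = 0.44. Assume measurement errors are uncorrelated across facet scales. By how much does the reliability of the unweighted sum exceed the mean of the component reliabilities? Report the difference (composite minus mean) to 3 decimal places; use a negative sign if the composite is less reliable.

0.093

Var(sum) = 2 + 0.88 = 2.88; true-score variance = 1.39 + 0.88 = 2.27; composite reliability = 0.7882.
Mean component reliability = 0.6950.
Difference = 0.7882 − 0.6950 = 0.093.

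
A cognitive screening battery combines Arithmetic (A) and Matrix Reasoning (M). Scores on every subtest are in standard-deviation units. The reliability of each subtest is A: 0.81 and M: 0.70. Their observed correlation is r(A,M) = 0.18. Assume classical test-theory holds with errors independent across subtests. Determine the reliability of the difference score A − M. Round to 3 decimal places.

Var(A−M) = 1 + 1 − 2·0.18 = 2 − 0.36 = 1.64.
With uncorrelated errors the cross-covariances are all true-score covariance, so they carry over unchanged; only the diagonal terms shrink to ρᵢσᵢ².
True-score variance = [0.81 + 0.70] − 0.36 = 1.51 − 0.36 = 1.15.
Reliability = 1.15 / 1.64 = 0.701.

0.701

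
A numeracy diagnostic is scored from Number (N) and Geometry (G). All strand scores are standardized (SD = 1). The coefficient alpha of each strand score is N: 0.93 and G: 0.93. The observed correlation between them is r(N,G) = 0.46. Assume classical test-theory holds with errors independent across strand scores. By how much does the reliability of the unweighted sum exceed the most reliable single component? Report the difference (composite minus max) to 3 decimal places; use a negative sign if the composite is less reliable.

0.022

Var(sum) = 2 + 0.92 = 2.92; true-score variance = 1.86 + 0.92 = 2.78; composite reliability = 0.9521.
Max component reliability = 0.9300.
Difference = 0.9521 − 0.9300 = 0.022.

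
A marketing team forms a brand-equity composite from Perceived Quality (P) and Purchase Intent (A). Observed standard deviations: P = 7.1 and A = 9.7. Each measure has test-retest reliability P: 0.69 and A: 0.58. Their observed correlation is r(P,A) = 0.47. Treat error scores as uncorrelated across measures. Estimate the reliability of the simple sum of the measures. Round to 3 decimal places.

0.736

Var(P+A) = 7.1² + 9.7² + 2·[7.1·9.7·0.47] = 144.5 + 64.7378 = 209.238.
With uncorrelated errors the cross-covariances are all true-score covariance, so they carry over unchanged; only the diagonal terms shrink to ρᵢσᵢ².
True-score variance = [7.1²·0.69 + 9.7²·0.58] + 64.7378 = 89.3551 + 64.7378 = 154.093.
Reliability = 154.093 / 209.238 = 0.736.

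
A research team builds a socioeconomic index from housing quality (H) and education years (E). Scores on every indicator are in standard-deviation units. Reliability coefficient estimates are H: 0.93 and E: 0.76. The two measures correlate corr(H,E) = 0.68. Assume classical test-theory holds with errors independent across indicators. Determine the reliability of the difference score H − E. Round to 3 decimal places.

Var(H−E) = 1 + 1 − 2·0.68 = 2 − 1.36 = 0.64.
Under uncorrelated errors the observed covariances equal the true-score covariances, so only the own-variance terms attenuate.
True-score variance = [0.93 + 0.76] − 1.36 = 1.69 − 1.36 = 0.33.
Reliability = 0.33 / 0.64 = 0.516.

0.516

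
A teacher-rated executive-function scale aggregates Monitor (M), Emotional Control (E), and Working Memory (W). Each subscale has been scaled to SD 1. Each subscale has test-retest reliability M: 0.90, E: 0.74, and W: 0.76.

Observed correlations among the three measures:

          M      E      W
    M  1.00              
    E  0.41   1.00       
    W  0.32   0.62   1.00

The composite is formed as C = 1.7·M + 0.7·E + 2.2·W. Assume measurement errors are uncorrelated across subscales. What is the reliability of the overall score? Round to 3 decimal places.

Var(C) = 1.7² + 0.7² + 2.2² + 2·[1.19·0.41 + 3.74·0.32 + 1.54·0.62] = 8.22 + 5.279 = 13.499.
Because errors are independent across components, Cov(Tᵢ,Tⱼ) = Cov(Xᵢ,Xⱼ); the off-diagonal part of the true-score variance is the same as above.
True-score variance = [1.7²·0.90 + 0.7²·0.74 + 2.2²·0.76] + 5.279 = 6.642 + 5.279 = 11.921.
Reliability = 11.921 / 13.499 = 0.883.

0.883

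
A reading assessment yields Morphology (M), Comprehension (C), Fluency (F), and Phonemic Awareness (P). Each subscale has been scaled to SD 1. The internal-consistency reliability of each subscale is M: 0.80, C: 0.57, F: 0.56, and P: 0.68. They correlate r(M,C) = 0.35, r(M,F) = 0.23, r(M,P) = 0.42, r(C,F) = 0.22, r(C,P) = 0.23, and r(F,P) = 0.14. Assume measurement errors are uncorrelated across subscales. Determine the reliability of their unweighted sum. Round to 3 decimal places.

Var(M+C+F+P) = 4 + 2·[0.35 + 0.23 + 0.42 + 0.22 + 0.23 + 0.14] = 4 + 3.18 = 7.18.
Under uncorrelated errors the observed covariances equal the true-score covariances, so only the own-variance terms attenuate.
True-score variance = [0.80 + 0.57 + 0.56 + 0.68] + 3.18 = 2.61 + 3.18 = 5.79.
Reliability = 5.79 / 7.18 = 0.806.

0.806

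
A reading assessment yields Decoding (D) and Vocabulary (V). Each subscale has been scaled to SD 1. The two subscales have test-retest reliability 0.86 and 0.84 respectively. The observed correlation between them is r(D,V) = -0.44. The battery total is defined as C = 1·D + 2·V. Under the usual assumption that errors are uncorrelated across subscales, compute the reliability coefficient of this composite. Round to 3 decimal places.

0.759

Var(C) = 1 + 2² + 2·[2·(-0.44)] = 5 − 1.76 = 3.24.
Because errors are independent across components, Cov(Tᵢ,Tⱼ) = Cov(Xᵢ,Xⱼ); the off-diagonal part of the true-score variance is the same as above.
True-score variance = [0.86 + 2²·0.84] − 1.76 = 4.22 − 1.76 = 2.46.
Reliability = 2.46 / 3.24 = 0.759.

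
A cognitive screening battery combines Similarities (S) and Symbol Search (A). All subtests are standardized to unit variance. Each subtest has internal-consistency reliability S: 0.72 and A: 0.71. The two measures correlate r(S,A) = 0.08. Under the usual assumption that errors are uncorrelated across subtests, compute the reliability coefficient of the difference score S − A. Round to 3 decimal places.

Var(S−A) = 1 + 1 − 2·0.08 = 2 − 0.16 = 1.84.
Under uncorrelated errors the observed covariances equal the true-score covariances, so only the own-variance terms attenuate.
True-score variance = [0.72 + 0.71] − 0.16 = 1.43 − 0.16 = 1.27.
Reliability = 1.27 / 1.84 = 0.690.

0.690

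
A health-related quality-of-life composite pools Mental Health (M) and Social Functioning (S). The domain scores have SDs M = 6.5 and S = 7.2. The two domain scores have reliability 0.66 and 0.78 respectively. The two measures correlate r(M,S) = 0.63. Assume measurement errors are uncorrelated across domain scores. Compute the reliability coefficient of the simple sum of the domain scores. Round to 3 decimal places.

0.832

Var(M+S) = 6.5² + 7.2² + 2·[6.5·7.2·0.63] = 94.09 + 58.968 = 153.058.
Under uncorrelated errors the observed covariances equal the true-score covariances, so only the own-variance terms attenuate.
True-score variance = [6.5²·0.66 + 7.2²·0.78] + 58.968 = 68.3202 + 58.968 = 127.288.
Reliability = 127.288 / 153.058 = 0.832.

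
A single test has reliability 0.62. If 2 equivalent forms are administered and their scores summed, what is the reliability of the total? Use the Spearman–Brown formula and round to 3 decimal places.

ρ_k = kρ / (1 + (k−1)ρ) = 2·0.62 / (1 + 1·0.62) = 1.240 / 1.620 = 0.765.

0.765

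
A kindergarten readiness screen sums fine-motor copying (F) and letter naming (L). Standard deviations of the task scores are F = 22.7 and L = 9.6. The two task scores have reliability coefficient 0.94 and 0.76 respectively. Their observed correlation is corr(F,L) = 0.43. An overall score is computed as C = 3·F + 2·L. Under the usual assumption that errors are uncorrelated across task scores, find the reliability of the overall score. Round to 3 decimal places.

Var(C) = 3²·22.7² + 2²·9.6² + 2·[6·22.7·9.6·0.43] = 5006.25 + 1124.47 = 6130.72.
With uncorrelated errors the cross-covariances are all true-score covariance, so they carry over unchanged; only the diagonal terms shrink to ρᵢσᵢ².
True-score variance = [3²·22.7²·0.94 + 2²·9.6²·0.76] + 1124.47 = 4639.52 + 1124.47 = 5763.99.
Reliability = 5763.99 / 6130.72 = 0.940.

0.940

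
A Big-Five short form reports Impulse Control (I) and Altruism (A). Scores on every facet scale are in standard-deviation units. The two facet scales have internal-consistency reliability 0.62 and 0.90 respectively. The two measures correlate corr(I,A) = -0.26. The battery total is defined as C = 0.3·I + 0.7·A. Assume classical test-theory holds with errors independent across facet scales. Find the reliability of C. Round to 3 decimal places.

Var(C) = 0.3² + 0.7² + 2·[0.21·(-0.26)] = 0.58 − 0.1092 = 0.4708.
Under uncorrelated errors the observed covariances equal the true-score covariances, so only the own-variance terms attenuate.
True-score variance = [0.3²·0.62 + 0.7²·0.90] − 0.1092 = 0.4968 − 0.1092 = 0.3876.
Reliability = 0.3876 / 0.4708 = 0.823.

0.823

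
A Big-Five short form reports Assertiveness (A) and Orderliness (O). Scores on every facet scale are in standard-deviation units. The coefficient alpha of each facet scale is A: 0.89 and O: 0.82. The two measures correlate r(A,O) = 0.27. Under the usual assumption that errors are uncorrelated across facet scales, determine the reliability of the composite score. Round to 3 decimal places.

Var(A+O) = 2 + 2·[0.27] = 2 + 0.54 = 2.54.
Because errors are independent across components, Cov(Tᵢ,Tⱼ) = Cov(Xᵢ,Xⱼ); the off-diagonal part of the true-score variance is the same as above.
True-score variance = [0.89 + 0.82] + 0.54 = 1.71 + 0.54 = 2.25.
Reliability = 2.25 / 2.54 = 0.886.

0.886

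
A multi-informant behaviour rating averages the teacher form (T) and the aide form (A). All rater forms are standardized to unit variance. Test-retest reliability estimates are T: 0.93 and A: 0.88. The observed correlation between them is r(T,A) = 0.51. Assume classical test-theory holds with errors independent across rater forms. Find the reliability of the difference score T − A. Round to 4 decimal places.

Var(T−A) = 1 + 1 − 2·0.51 = 2 − 1.02 = 0.98.
With uncorrelated errors the cross-covariances are all true-score covariance, so they carry over unchanged; only the diagonal terms shrink to ρᵢσᵢ².
True-score variance = [0.93 + 0.88] − 1.02 = 1.81 − 1.02 = 0.79.
Reliability = 0.79 / 0.98 = 0.8061.

0.8061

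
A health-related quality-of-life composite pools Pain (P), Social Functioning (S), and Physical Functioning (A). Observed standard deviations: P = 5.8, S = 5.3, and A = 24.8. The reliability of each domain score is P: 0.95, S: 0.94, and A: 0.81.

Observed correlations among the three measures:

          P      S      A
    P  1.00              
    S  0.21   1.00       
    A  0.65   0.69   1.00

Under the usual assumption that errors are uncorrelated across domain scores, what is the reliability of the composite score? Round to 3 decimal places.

Var(P+S+A) = 5.8² + 5.3² + 24.8² + 2·[5.8·5.3·0.21 + 5.8·24.8·0.65 + 5.3·24.8·0.69] = 676.77 + 381.29 = 1058.06.
Under uncorrelated errors the observed covariances equal the true-score covariances, so only the own-variance terms attenuate.
True-score variance = [5.8²·0.95 + 5.3²·0.94 + 24.8²·0.81] + 381.29 = 556.545 + 381.29 = 937.835.
Reliability = 937.835 / 1058.06 = 0.886.

0.886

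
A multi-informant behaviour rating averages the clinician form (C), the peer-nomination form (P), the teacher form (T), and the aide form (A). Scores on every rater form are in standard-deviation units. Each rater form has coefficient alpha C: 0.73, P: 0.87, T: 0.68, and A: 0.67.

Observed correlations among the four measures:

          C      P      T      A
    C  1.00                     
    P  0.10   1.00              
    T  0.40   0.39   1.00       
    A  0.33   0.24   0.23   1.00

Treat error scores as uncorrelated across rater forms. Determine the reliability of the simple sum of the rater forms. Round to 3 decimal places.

0.858

Var(C+P+T+A) = 4 + 2·[0.10 + 0.40 + 0.33 + 0.39 + 0.24 + 0.23] = 4 + 3.38 = 7.38.
Because errors are independent across components, Cov(Tᵢ,Tⱼ) = Cov(Xᵢ,Xⱼ); the off-diagonal part of the true-score variance is the same as above.
True-score variance = [0.73 + 0.87 + 0.68 + 0.67] + 3.38 = 2.95 + 3.38 = 6.33.
Reliability = 6.33 / 7.38 = 0.858.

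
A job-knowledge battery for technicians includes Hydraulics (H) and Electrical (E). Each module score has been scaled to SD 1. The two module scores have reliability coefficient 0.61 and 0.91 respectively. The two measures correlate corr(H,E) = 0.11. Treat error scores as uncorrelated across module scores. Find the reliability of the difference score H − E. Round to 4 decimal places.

0.7303

Var(H−E) = 1 + 1 − 2·0.11 = 2 − 0.22 = 1.78.
Because errors are independent across components, Cov(Tᵢ,Tⱼ) = Cov(Xᵢ,Xⱼ); the off-diagonal part of the true-score variance is the same as above.
True-score variance = [0.61 + 0.91] − 0.22 = 1.52 − 0.22 = 1.3.
Reliability = 1.3 / 1.78 = 0.7303.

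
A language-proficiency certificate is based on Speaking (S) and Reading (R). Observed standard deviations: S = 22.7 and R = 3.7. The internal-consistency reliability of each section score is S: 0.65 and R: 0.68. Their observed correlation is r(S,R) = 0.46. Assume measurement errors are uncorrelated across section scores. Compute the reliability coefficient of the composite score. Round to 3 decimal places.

0.695

Var(S+R) = 22.7² + 3.7² + 2·[22.7·3.7·0.46] = 528.98 + 77.2708 = 606.251.
With uncorrelated errors the cross-covariances are all true-score covariance, so they carry over unchanged; only the diagonal terms shrink to ρᵢσᵢ².
True-score variance = [22.7²·0.65 + 3.7²·0.68] + 77.2708 = 344.248 + 77.2708 = 421.518.
Reliability = 421.518 / 606.251 = 0.695.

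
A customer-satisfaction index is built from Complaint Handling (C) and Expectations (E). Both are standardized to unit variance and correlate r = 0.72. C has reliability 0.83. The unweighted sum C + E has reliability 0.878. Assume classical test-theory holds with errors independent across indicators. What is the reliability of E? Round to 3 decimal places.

0.750

Var(C+E) = 2 + 2·0.72 = 3.440.
True-score variance = ρ_C + ρ_E + 2·0.72, so 0.878 = (0.83 + ρ_E + 1.44) / 3.440.
ρ_E = 0.878·3.440 − 0.83 − 1.44 = 0.750.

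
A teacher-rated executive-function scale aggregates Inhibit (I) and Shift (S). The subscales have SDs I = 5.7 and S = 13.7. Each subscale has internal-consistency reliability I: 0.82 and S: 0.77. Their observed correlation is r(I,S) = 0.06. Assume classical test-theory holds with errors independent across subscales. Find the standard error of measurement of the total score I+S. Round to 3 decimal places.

7.001

Var(total) = 220.18 + 9.3708 = 229.551.
True-score variance = 171.163 + 9.3708 = 180.534, so reliability = 0.7865.
Error variance = 229.551 − 180.534 = 49.0169; SEM = √49.0169 = 7.001.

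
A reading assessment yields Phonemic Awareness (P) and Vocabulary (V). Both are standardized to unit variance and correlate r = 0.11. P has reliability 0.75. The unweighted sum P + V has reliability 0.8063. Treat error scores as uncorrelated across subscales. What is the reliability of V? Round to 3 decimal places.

Var(P+V) = 2 + 2·0.11 = 2.220.
True-score variance = ρ_P + ρ_V + 2·0.11, so 0.8063 = (0.75 + ρ_V + 0.22) / 2.220.
ρ_V = 0.8063·2.220 − 0.75 − 0.22 = 0.820.

0.820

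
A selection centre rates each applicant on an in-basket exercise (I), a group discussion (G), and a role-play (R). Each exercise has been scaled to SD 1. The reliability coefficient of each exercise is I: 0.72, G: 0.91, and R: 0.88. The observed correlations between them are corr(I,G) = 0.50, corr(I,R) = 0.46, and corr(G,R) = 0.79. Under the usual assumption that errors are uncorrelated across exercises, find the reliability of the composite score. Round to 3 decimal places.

Var(I+G+R) = 3 + 2·[0.50 + 0.46 + 0.79] = 3 + 3.5 = 6.5.
Because errors are independent across components, Cov(Tᵢ,Tⱼ) = Cov(Xᵢ,Xⱼ); the off-diagonal part of the true-score variance is the same as above.
True-score variance = [0.72 + 0.91 + 0.88] + 3.5 = 2.51 + 3.5 = 6.01.
Reliability = 6.01 / 6.5 = 0.925.

0.925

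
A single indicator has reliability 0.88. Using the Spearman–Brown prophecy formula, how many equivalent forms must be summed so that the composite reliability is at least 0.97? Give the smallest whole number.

5

k ≥ ρ*(1−ρ₁)/(ρ₁(1−ρ*)) = 0.97·0.12 / (0.88·0.03) = 4.409.
Smallest integer k = 5.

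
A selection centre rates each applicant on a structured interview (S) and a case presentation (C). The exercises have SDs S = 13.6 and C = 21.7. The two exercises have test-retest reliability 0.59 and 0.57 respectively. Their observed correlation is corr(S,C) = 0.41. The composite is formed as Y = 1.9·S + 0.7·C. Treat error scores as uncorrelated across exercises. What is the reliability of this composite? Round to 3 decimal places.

0.694

Var(Y) = 1.9²·13.6² + 0.7²·21.7² + 2·[1.33·13.6·21.7·0.41] = 898.442 + 321.858 = 1220.3.
With uncorrelated errors the cross-covariances are all true-score covariance, so they carry over unchanged; only the diagonal terms shrink to ρᵢσᵢ².
True-score variance = [1.9²·13.6²·0.59 + 0.7²·21.7²·0.57] + 321.858 = 525.466 + 321.858 = 847.324.
Reliability = 847.324 / 1220.3 = 0.694.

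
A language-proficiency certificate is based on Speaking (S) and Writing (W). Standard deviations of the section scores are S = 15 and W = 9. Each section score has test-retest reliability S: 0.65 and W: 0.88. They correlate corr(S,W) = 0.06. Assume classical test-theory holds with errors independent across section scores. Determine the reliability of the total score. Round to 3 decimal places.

Var(S+W) = 15² + 9² + 2·[15·9·0.06] = 306 + 16.2 = 322.2.
Under uncorrelated errors the observed covariances equal the true-score covariances, so only the own-variance terms attenuate.
True-score variance = [15²·0.65 + 9²·0.88] + 16.2 = 217.53 + 16.2 = 233.73.
Reliability = 233.73 / 322.2 = 0.725.

0.725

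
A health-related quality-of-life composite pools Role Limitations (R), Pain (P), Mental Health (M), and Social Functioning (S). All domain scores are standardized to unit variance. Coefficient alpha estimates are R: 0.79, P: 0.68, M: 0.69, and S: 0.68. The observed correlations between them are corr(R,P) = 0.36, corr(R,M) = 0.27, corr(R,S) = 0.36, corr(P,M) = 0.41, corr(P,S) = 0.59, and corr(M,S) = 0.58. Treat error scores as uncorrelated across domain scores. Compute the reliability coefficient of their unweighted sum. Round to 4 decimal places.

Var(R+P+M+S) = 4 + 2·[0.36 + 0.27 + 0.36 + 0.41 + 0.59 + 0.58] = 4 + 5.14 = 9.14.
With uncorrelated errors the cross-covariances are all true-score covariance, so they carry over unchanged; only the diagonal terms shrink to ρᵢσᵢ².
True-score variance = [0.79 + 0.68 + 0.69 + 0.68] + 5.14 = 2.84 + 5.14 = 7.98.
Reliability = 7.98 / 9.14 = 0.8731.

0.8731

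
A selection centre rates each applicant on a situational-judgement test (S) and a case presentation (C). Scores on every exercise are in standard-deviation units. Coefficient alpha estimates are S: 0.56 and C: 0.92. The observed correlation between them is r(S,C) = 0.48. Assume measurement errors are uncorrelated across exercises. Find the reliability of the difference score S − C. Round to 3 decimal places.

Var(S−C) = 1 + 1 − 2·0.48 = 2 − 0.96 = 1.04.
Under uncorrelated errors the observed covariances equal the true-score covariances, so only the own-variance terms attenuate.
True-score variance = [0.56 + 0.92] − 0.96 = 1.48 − 0.96 = 0.52.
Reliability = 0.52 / 1.04 = 0.500.

0.500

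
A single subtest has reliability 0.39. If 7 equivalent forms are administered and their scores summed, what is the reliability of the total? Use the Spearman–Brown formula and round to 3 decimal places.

0.817

ρ_k = kρ / (1 + (k−1)ρ) = 7·0.39 / (1 + 6·0.39) = 2.730 / 3.340 = 0.817.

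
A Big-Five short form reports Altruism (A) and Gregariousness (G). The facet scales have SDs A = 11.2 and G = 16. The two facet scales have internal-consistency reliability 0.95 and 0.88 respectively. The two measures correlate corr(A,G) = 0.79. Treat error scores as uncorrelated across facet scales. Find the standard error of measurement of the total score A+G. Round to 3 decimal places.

6.082

Var(total) = 381.44 + 283.136 = 664.576.
True-score variance = 344.448 + 283.136 = 627.584, so reliability = 0.9443.
Error variance = 664.576 − 627.584 = 36.992; SEM = √36.992 = 6.082.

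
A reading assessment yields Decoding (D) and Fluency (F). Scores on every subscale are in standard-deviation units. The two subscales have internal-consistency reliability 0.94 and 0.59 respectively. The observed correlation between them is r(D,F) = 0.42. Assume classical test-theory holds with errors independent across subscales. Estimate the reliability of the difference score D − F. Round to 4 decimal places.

0.5948

Var(D−F) = 1 + 1 − 2·0.42 = 2 − 0.84 = 1.16.
Under uncorrelated errors the observed covariances equal the true-score covariances, so only the own-variance terms attenuate.
True-score variance = [0.94 + 0.59] − 0.84 = 1.53 − 0.84 = 0.69.
Reliability = 0.69 / 1.16 = 0.5948.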